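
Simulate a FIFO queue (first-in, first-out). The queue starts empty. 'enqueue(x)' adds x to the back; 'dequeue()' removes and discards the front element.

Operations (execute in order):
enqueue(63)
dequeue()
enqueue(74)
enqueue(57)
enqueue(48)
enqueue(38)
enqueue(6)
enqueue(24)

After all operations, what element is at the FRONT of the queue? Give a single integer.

Answer: 74

Derivation:
enqueue(63): queue = [63]
dequeue(): queue = []
enqueue(74): queue = [74]
enqueue(57): queue = [74, 57]
enqueue(48): queue = [74, 57, 48]
enqueue(38): queue = [74, 57, 48, 38]
enqueue(6): queue = [74, 57, 48, 38, 6]
enqueue(24): queue = [74, 57, 48, 38, 6, 24]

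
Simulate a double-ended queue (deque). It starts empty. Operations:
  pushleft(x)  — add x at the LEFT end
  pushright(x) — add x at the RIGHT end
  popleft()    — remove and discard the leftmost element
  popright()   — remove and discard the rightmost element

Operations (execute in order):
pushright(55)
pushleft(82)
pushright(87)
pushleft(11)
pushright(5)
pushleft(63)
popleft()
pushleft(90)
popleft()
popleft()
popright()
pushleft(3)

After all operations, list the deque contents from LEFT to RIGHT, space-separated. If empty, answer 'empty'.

Answer: 3 82 55 87

Derivation:
pushright(55): [55]
pushleft(82): [82, 55]
pushright(87): [82, 55, 87]
pushleft(11): [11, 82, 55, 87]
pushright(5): [11, 82, 55, 87, 5]
pushleft(63): [63, 11, 82, 55, 87, 5]
popleft(): [11, 82, 55, 87, 5]
pushleft(90): [90, 11, 82, 55, 87, 5]
popleft(): [11, 82, 55, 87, 5]
popleft(): [82, 55, 87, 5]
popright(): [82, 55, 87]
pushleft(3): [3, 82, 55, 87]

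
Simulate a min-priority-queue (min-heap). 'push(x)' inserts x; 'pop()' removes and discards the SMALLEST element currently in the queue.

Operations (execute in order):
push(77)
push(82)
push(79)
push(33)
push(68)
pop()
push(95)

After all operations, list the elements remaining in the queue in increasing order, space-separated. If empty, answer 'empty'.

push(77): heap contents = [77]
push(82): heap contents = [77, 82]
push(79): heap contents = [77, 79, 82]
push(33): heap contents = [33, 77, 79, 82]
push(68): heap contents = [33, 68, 77, 79, 82]
pop() → 33: heap contents = [68, 77, 79, 82]
push(95): heap contents = [68, 77, 79, 82, 95]

Answer: 68 77 79 82 95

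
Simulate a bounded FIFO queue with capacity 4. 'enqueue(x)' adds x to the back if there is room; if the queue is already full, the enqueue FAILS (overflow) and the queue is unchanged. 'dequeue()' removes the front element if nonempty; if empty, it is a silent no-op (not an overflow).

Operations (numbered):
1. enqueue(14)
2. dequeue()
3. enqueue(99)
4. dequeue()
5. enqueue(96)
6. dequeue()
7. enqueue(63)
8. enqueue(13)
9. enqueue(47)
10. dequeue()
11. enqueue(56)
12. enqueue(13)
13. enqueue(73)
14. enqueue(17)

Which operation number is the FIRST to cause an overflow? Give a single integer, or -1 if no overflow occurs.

Answer: 13

Derivation:
1. enqueue(14): size=1
2. dequeue(): size=0
3. enqueue(99): size=1
4. dequeue(): size=0
5. enqueue(96): size=1
6. dequeue(): size=0
7. enqueue(63): size=1
8. enqueue(13): size=2
9. enqueue(47): size=3
10. dequeue(): size=2
11. enqueue(56): size=3
12. enqueue(13): size=4
13. enqueue(73): size=4=cap → OVERFLOW (fail)
14. enqueue(17): size=4=cap → OVERFLOW (fail)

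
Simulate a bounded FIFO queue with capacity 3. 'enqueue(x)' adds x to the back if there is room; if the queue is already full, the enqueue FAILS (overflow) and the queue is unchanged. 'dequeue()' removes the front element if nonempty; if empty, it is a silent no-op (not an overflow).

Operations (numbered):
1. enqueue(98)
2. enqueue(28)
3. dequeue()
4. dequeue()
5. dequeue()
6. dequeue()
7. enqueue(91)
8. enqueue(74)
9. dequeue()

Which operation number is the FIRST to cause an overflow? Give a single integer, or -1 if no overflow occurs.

1. enqueue(98): size=1
2. enqueue(28): size=2
3. dequeue(): size=1
4. dequeue(): size=0
5. dequeue(): empty, no-op, size=0
6. dequeue(): empty, no-op, size=0
7. enqueue(91): size=1
8. enqueue(74): size=2
9. dequeue(): size=1

Answer: -1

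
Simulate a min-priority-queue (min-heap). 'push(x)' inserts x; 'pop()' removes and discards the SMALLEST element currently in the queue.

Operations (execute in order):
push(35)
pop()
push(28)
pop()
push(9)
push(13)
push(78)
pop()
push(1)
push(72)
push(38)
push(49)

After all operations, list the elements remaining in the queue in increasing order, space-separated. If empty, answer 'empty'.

Answer: 1 13 38 49 72 78

Derivation:
push(35): heap contents = [35]
pop() → 35: heap contents = []
push(28): heap contents = [28]
pop() → 28: heap contents = []
push(9): heap contents = [9]
push(13): heap contents = [9, 13]
push(78): heap contents = [9, 13, 78]
pop() → 9: heap contents = [13, 78]
push(1): heap contents = [1, 13, 78]
push(72): heap contents = [1, 13, 72, 78]
push(38): heap contents = [1, 13, 38, 72, 78]
push(49): heap contents = [1, 13, 38, 49, 72, 78]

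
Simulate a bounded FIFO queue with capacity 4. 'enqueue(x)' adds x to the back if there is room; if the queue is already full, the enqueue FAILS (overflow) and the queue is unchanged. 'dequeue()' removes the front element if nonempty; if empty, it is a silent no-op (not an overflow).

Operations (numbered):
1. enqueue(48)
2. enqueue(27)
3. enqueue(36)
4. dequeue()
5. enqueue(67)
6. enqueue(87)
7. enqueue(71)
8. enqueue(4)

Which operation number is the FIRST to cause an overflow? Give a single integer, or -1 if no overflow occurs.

1. enqueue(48): size=1
2. enqueue(27): size=2
3. enqueue(36): size=3
4. dequeue(): size=2
5. enqueue(67): size=3
6. enqueue(87): size=4
7. enqueue(71): size=4=cap → OVERFLOW (fail)
8. enqueue(4): size=4=cap → OVERFLOW (fail)

Answer: 7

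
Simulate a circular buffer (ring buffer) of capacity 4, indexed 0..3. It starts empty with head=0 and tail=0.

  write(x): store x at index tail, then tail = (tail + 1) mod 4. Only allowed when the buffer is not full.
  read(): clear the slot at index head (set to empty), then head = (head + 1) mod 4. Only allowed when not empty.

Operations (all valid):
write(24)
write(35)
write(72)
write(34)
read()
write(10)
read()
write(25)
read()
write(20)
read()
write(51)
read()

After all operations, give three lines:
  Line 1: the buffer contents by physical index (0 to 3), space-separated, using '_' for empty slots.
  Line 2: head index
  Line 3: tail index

Answer: _ 25 20 51
1
0

Derivation:
write(24): buf=[24 _ _ _], head=0, tail=1, size=1
write(35): buf=[24 35 _ _], head=0, tail=2, size=2
write(72): buf=[24 35 72 _], head=0, tail=3, size=3
write(34): buf=[24 35 72 34], head=0, tail=0, size=4
read(): buf=[_ 35 72 34], head=1, tail=0, size=3
write(10): buf=[10 35 72 34], head=1, tail=1, size=4
read(): buf=[10 _ 72 34], head=2, tail=1, size=3
write(25): buf=[10 25 72 34], head=2, tail=2, size=4
read(): buf=[10 25 _ 34], head=3, tail=2, size=3
write(20): buf=[10 25 20 34], head=3, tail=3, size=4
read(): buf=[10 25 20 _], head=0, tail=3, size=3
write(51): buf=[10 25 20 51], head=0, tail=0, size=4
read(): buf=[_ 25 20 51], head=1, tail=0, size=3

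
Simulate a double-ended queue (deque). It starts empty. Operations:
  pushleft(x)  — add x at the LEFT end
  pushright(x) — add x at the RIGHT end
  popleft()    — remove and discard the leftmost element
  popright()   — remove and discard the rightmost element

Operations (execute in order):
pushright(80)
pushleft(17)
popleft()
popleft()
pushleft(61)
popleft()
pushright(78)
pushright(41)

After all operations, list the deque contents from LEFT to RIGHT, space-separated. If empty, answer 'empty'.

pushright(80): [80]
pushleft(17): [17, 80]
popleft(): [80]
popleft(): []
pushleft(61): [61]
popleft(): []
pushright(78): [78]
pushright(41): [78, 41]

Answer: 78 41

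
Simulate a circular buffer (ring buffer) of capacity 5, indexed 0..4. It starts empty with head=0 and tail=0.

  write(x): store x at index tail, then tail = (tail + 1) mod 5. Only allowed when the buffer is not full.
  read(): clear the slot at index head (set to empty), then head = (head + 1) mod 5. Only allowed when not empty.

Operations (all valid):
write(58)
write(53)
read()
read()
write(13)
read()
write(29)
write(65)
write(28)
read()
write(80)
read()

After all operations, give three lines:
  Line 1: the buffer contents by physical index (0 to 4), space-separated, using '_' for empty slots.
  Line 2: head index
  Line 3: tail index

write(58): buf=[58 _ _ _ _], head=0, tail=1, size=1
write(53): buf=[58 53 _ _ _], head=0, tail=2, size=2
read(): buf=[_ 53 _ _ _], head=1, tail=2, size=1
read(): buf=[_ _ _ _ _], head=2, tail=2, size=0
write(13): buf=[_ _ 13 _ _], head=2, tail=3, size=1
read(): buf=[_ _ _ _ _], head=3, tail=3, size=0
write(29): buf=[_ _ _ 29 _], head=3, tail=4, size=1
write(65): buf=[_ _ _ 29 65], head=3, tail=0, size=2
write(28): buf=[28 _ _ 29 65], head=3, tail=1, size=3
read(): buf=[28 _ _ _ 65], head=4, tail=1, size=2
write(80): buf=[28 80 _ _ 65], head=4, tail=2, size=3
read(): buf=[28 80 _ _ _], head=0, tail=2, size=2

Answer: 28 80 _ _ _
0
2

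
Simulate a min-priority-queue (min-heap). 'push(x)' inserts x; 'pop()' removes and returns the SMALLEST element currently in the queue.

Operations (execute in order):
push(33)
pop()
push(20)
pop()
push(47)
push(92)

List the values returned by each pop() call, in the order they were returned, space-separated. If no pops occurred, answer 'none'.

push(33): heap contents = [33]
pop() → 33: heap contents = []
push(20): heap contents = [20]
pop() → 20: heap contents = []
push(47): heap contents = [47]
push(92): heap contents = [47, 92]

Answer: 33 20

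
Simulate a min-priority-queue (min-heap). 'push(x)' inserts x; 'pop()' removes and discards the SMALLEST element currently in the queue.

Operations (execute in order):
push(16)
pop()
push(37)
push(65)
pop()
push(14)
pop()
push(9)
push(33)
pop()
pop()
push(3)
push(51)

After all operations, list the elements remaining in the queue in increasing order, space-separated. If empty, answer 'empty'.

push(16): heap contents = [16]
pop() → 16: heap contents = []
push(37): heap contents = [37]
push(65): heap contents = [37, 65]
pop() → 37: heap contents = [65]
push(14): heap contents = [14, 65]
pop() → 14: heap contents = [65]
push(9): heap contents = [9, 65]
push(33): heap contents = [9, 33, 65]
pop() → 9: heap contents = [33, 65]
pop() → 33: heap contents = [65]
push(3): heap contents = [3, 65]
push(51): heap contents = [3, 51, 65]

Answer: 3 51 65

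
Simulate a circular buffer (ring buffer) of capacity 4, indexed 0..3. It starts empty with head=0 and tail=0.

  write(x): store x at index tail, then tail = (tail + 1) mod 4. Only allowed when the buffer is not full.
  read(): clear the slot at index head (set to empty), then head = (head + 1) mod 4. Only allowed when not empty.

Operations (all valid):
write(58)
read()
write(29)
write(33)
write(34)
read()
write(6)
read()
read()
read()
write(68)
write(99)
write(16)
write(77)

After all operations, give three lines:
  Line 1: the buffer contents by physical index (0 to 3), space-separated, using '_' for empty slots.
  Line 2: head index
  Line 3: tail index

Answer: 77 68 99 16
1
1

Derivation:
write(58): buf=[58 _ _ _], head=0, tail=1, size=1
read(): buf=[_ _ _ _], head=1, tail=1, size=0
write(29): buf=[_ 29 _ _], head=1, tail=2, size=1
write(33): buf=[_ 29 33 _], head=1, tail=3, size=2
write(34): buf=[_ 29 33 34], head=1, tail=0, size=3
read(): buf=[_ _ 33 34], head=2, tail=0, size=2
write(6): buf=[6 _ 33 34], head=2, tail=1, size=3
read(): buf=[6 _ _ 34], head=3, tail=1, size=2
read(): buf=[6 _ _ _], head=0, tail=1, size=1
read(): buf=[_ _ _ _], head=1, tail=1, size=0
write(68): buf=[_ 68 _ _], head=1, tail=2, size=1
write(99): buf=[_ 68 99 _], head=1, tail=3, size=2
write(16): buf=[_ 68 99 16], head=1, tail=0, size=3
write(77): buf=[77 68 99 16], head=1, tail=1, size=4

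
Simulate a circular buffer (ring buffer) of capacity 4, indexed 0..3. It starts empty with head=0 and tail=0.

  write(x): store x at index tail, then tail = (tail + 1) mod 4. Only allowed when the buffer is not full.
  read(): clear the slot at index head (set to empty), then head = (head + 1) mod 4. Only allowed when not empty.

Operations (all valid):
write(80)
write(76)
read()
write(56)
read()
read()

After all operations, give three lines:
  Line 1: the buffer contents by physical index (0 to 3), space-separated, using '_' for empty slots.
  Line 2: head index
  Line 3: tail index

Answer: _ _ _ _
3
3

Derivation:
write(80): buf=[80 _ _ _], head=0, tail=1, size=1
write(76): buf=[80 76 _ _], head=0, tail=2, size=2
read(): buf=[_ 76 _ _], head=1, tail=2, size=1
write(56): buf=[_ 76 56 _], head=1, tail=3, size=2
read(): buf=[_ _ 56 _], head=2, tail=3, size=1
read(): buf=[_ _ _ _], head=3, tail=3, size=0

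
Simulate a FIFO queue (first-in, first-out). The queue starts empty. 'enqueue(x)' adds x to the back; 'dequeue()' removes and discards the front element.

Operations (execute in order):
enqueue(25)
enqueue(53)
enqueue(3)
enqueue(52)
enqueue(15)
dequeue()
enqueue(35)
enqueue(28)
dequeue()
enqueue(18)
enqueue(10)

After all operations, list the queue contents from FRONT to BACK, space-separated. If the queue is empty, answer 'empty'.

Answer: 3 52 15 35 28 18 10

Derivation:
enqueue(25): [25]
enqueue(53): [25, 53]
enqueue(3): [25, 53, 3]
enqueue(52): [25, 53, 3, 52]
enqueue(15): [25, 53, 3, 52, 15]
dequeue(): [53, 3, 52, 15]
enqueue(35): [53, 3, 52, 15, 35]
enqueue(28): [53, 3, 52, 15, 35, 28]
dequeue(): [3, 52, 15, 35, 28]
enqueue(18): [3, 52, 15, 35, 28, 18]
enqueue(10): [3, 52, 15, 35, 28, 18, 10]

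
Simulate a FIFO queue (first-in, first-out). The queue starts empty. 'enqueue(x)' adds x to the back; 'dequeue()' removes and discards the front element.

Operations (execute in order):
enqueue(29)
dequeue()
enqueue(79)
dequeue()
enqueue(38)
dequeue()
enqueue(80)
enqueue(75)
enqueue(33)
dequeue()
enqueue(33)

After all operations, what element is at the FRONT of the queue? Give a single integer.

enqueue(29): queue = [29]
dequeue(): queue = []
enqueue(79): queue = [79]
dequeue(): queue = []
enqueue(38): queue = [38]
dequeue(): queue = []
enqueue(80): queue = [80]
enqueue(75): queue = [80, 75]
enqueue(33): queue = [80, 75, 33]
dequeue(): queue = [75, 33]
enqueue(33): queue = [75, 33, 33]

Answer: 75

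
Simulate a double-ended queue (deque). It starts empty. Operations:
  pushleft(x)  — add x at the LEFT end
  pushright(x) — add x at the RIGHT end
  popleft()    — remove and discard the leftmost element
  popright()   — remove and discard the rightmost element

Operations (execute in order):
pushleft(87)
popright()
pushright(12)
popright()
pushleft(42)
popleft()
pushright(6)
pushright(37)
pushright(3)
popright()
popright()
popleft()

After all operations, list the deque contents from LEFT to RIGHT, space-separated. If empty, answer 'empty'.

pushleft(87): [87]
popright(): []
pushright(12): [12]
popright(): []
pushleft(42): [42]
popleft(): []
pushright(6): [6]
pushright(37): [6, 37]
pushright(3): [6, 37, 3]
popright(): [6, 37]
popright(): [6]
popleft(): []

Answer: empty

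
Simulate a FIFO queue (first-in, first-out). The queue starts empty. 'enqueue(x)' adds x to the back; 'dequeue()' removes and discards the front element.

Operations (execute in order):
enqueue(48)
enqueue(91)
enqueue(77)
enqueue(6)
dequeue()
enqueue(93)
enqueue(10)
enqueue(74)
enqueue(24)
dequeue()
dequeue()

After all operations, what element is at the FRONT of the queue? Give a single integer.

Answer: 6

Derivation:
enqueue(48): queue = [48]
enqueue(91): queue = [48, 91]
enqueue(77): queue = [48, 91, 77]
enqueue(6): queue = [48, 91, 77, 6]
dequeue(): queue = [91, 77, 6]
enqueue(93): queue = [91, 77, 6, 93]
enqueue(10): queue = [91, 77, 6, 93, 10]
enqueue(74): queue = [91, 77, 6, 93, 10, 74]
enqueue(24): queue = [91, 77, 6, 93, 10, 74, 24]
dequeue(): queue = [77, 6, 93, 10, 74, 24]
dequeue(): queue = [6, 93, 10, 74, 24]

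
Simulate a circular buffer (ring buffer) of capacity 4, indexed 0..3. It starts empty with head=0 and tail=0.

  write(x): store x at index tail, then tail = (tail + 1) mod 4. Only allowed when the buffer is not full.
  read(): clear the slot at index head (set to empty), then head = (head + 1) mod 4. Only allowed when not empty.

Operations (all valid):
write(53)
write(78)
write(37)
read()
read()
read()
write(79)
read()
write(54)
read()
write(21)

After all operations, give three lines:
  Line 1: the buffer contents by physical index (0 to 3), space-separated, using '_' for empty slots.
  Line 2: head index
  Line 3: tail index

write(53): buf=[53 _ _ _], head=0, tail=1, size=1
write(78): buf=[53 78 _ _], head=0, tail=2, size=2
write(37): buf=[53 78 37 _], head=0, tail=3, size=3
read(): buf=[_ 78 37 _], head=1, tail=3, size=2
read(): buf=[_ _ 37 _], head=2, tail=3, size=1
read(): buf=[_ _ _ _], head=3, tail=3, size=0
write(79): buf=[_ _ _ 79], head=3, tail=0, size=1
read(): buf=[_ _ _ _], head=0, tail=0, size=0
write(54): buf=[54 _ _ _], head=0, tail=1, size=1
read(): buf=[_ _ _ _], head=1, tail=1, size=0
write(21): buf=[_ 21 _ _], head=1, tail=2, size=1

Answer: _ 21 _ _
1
2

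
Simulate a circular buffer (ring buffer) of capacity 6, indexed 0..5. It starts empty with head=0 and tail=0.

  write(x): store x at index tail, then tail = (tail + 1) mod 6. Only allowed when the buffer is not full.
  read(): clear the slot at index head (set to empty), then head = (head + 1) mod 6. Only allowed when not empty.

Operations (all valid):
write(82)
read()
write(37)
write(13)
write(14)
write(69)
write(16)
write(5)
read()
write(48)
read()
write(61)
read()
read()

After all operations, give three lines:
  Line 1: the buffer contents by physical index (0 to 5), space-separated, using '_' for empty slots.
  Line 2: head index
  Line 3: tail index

Answer: 5 48 61 _ _ 16
5
3

Derivation:
write(82): buf=[82 _ _ _ _ _], head=0, tail=1, size=1
read(): buf=[_ _ _ _ _ _], head=1, tail=1, size=0
write(37): buf=[_ 37 _ _ _ _], head=1, tail=2, size=1
write(13): buf=[_ 37 13 _ _ _], head=1, tail=3, size=2
write(14): buf=[_ 37 13 14 _ _], head=1, tail=4, size=3
write(69): buf=[_ 37 13 14 69 _], head=1, tail=5, size=4
write(16): buf=[_ 37 13 14 69 16], head=1, tail=0, size=5
write(5): buf=[5 37 13 14 69 16], head=1, tail=1, size=6
read(): buf=[5 _ 13 14 69 16], head=2, tail=1, size=5
write(48): buf=[5 48 13 14 69 16], head=2, tail=2, size=6
read(): buf=[5 48 _ 14 69 16], head=3, tail=2, size=5
write(61): buf=[5 48 61 14 69 16], head=3, tail=3, size=6
read(): buf=[5 48 61 _ 69 16], head=4, tail=3, size=5
read(): buf=[5 48 61 _ _ 16], head=5, tail=3, size=4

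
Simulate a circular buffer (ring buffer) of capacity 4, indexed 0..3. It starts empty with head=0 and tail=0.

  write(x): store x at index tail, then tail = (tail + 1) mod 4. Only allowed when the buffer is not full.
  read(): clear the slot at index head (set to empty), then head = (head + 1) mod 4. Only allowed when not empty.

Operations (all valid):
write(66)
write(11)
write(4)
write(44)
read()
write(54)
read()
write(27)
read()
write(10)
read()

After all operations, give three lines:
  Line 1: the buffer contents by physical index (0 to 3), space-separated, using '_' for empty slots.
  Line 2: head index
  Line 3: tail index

Answer: 54 27 10 _
0
3

Derivation:
write(66): buf=[66 _ _ _], head=0, tail=1, size=1
write(11): buf=[66 11 _ _], head=0, tail=2, size=2
write(4): buf=[66 11 4 _], head=0, tail=3, size=3
write(44): buf=[66 11 4 44], head=0, tail=0, size=4
read(): buf=[_ 11 4 44], head=1, tail=0, size=3
write(54): buf=[54 11 4 44], head=1, tail=1, size=4
read(): buf=[54 _ 4 44], head=2, tail=1, size=3
write(27): buf=[54 27 4 44], head=2, tail=2, size=4
read(): buf=[54 27 _ 44], head=3, tail=2, size=3
write(10): buf=[54 27 10 44], head=3, tail=3, size=4
read(): buf=[54 27 10 _], head=0, tail=3, size=3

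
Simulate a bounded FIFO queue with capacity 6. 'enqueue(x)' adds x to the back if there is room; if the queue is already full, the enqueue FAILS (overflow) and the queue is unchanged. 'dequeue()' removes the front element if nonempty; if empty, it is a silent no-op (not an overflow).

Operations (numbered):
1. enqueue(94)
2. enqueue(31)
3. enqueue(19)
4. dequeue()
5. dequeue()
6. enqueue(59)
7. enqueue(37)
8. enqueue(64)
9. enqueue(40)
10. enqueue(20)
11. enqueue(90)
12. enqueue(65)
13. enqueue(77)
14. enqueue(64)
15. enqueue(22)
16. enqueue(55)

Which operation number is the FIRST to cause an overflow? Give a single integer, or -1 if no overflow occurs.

Answer: 11

Derivation:
1. enqueue(94): size=1
2. enqueue(31): size=2
3. enqueue(19): size=3
4. dequeue(): size=2
5. dequeue(): size=1
6. enqueue(59): size=2
7. enqueue(37): size=3
8. enqueue(64): size=4
9. enqueue(40): size=5
10. enqueue(20): size=6
11. enqueue(90): size=6=cap → OVERFLOW (fail)
12. enqueue(65): size=6=cap → OVERFLOW (fail)
13. enqueue(77): size=6=cap → OVERFLOW (fail)
14. enqueue(64): size=6=cap → OVERFLOW (fail)
15. enqueue(22): size=6=cap → OVERFLOW (fail)
16. enqueue(55): size=6=cap → OVERFLOW (fail)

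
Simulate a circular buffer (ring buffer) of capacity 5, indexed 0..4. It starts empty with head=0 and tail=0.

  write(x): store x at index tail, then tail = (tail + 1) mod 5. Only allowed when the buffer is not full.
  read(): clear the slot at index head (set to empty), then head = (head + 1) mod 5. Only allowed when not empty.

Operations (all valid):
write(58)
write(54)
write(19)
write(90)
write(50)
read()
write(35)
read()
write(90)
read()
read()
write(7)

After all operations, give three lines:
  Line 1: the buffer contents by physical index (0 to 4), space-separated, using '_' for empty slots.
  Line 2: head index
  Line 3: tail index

Answer: 35 90 7 _ 50
4
3

Derivation:
write(58): buf=[58 _ _ _ _], head=0, tail=1, size=1
write(54): buf=[58 54 _ _ _], head=0, tail=2, size=2
write(19): buf=[58 54 19 _ _], head=0, tail=3, size=3
write(90): buf=[58 54 19 90 _], head=0, tail=4, size=4
write(50): buf=[58 54 19 90 50], head=0, tail=0, size=5
read(): buf=[_ 54 19 90 50], head=1, tail=0, size=4
write(35): buf=[35 54 19 90 50], head=1, tail=1, size=5
read(): buf=[35 _ 19 90 50], head=2, tail=1, size=4
write(90): buf=[35 90 19 90 50], head=2, tail=2, size=5
read(): buf=[35 90 _ 90 50], head=3, tail=2, size=4
read(): buf=[35 90 _ _ 50], head=4, tail=2, size=3
write(7): buf=[35 90 7 _ 50], head=4, tail=3, size=4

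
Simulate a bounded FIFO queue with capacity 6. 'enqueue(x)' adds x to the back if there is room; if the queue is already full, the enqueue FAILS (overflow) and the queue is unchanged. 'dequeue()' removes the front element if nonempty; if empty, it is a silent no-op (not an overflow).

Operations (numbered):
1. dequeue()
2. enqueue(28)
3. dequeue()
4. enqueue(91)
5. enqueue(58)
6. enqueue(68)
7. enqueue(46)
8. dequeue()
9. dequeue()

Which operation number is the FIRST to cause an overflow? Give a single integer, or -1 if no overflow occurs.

Answer: -1

Derivation:
1. dequeue(): empty, no-op, size=0
2. enqueue(28): size=1
3. dequeue(): size=0
4. enqueue(91): size=1
5. enqueue(58): size=2
6. enqueue(68): size=3
7. enqueue(46): size=4
8. dequeue(): size=3
9. dequeue(): size=2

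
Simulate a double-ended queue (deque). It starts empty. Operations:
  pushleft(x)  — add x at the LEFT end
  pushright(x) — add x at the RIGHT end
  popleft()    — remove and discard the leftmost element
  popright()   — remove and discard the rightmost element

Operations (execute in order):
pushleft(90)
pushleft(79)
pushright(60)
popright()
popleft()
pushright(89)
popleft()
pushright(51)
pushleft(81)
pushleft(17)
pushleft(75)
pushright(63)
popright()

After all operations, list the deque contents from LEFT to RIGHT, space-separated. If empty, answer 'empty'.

pushleft(90): [90]
pushleft(79): [79, 90]
pushright(60): [79, 90, 60]
popright(): [79, 90]
popleft(): [90]
pushright(89): [90, 89]
popleft(): [89]
pushright(51): [89, 51]
pushleft(81): [81, 89, 51]
pushleft(17): [17, 81, 89, 51]
pushleft(75): [75, 17, 81, 89, 51]
pushright(63): [75, 17, 81, 89, 51, 63]
popright(): [75, 17, 81, 89, 51]

Answer: 75 17 81 89 51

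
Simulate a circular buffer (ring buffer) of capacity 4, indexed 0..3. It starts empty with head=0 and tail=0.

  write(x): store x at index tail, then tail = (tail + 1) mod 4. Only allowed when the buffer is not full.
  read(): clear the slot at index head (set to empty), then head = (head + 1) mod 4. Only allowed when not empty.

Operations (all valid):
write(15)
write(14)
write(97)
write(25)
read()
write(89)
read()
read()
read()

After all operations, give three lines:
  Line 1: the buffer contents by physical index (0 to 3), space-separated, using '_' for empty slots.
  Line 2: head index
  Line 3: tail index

Answer: 89 _ _ _
0
1

Derivation:
write(15): buf=[15 _ _ _], head=0, tail=1, size=1
write(14): buf=[15 14 _ _], head=0, tail=2, size=2
write(97): buf=[15 14 97 _], head=0, tail=3, size=3
write(25): buf=[15 14 97 25], head=0, tail=0, size=4
read(): buf=[_ 14 97 25], head=1, tail=0, size=3
write(89): buf=[89 14 97 25], head=1, tail=1, size=4
read(): buf=[89 _ 97 25], head=2, tail=1, size=3
read(): buf=[89 _ _ 25], head=3, tail=1, size=2
read(): buf=[89 _ _ _], head=0, tail=1, size=1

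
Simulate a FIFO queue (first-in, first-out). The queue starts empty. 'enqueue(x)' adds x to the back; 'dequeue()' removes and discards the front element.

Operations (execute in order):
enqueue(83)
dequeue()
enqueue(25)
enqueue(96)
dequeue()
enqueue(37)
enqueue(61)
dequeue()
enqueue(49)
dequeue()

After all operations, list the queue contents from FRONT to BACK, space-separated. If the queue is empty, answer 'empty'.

Answer: 61 49

Derivation:
enqueue(83): [83]
dequeue(): []
enqueue(25): [25]
enqueue(96): [25, 96]
dequeue(): [96]
enqueue(37): [96, 37]
enqueue(61): [96, 37, 61]
dequeue(): [37, 61]
enqueue(49): [37, 61, 49]
dequeue(): [61, 49]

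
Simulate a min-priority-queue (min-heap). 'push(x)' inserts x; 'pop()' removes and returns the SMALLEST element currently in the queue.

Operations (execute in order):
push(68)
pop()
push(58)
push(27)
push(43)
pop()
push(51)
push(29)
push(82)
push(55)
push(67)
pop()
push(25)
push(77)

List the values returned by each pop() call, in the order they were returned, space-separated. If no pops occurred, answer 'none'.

Answer: 68 27 29

Derivation:
push(68): heap contents = [68]
pop() → 68: heap contents = []
push(58): heap contents = [58]
push(27): heap contents = [27, 58]
push(43): heap contents = [27, 43, 58]
pop() → 27: heap contents = [43, 58]
push(51): heap contents = [43, 51, 58]
push(29): heap contents = [29, 43, 51, 58]
push(82): heap contents = [29, 43, 51, 58, 82]
push(55): heap contents = [29, 43, 51, 55, 58, 82]
push(67): heap contents = [29, 43, 51, 55, 58, 67, 82]
pop() → 29: heap contents = [43, 51, 55, 58, 67, 82]
push(25): heap contents = [25, 43, 51, 55, 58, 67, 82]
push(77): heap contents = [25, 43, 51, 55, 58, 67, 77, 82]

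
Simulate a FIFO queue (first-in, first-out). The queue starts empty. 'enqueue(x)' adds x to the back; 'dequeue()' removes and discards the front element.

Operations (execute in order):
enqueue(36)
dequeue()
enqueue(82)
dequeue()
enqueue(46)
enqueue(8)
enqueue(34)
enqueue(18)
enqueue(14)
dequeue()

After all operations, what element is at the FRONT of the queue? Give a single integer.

Answer: 8

Derivation:
enqueue(36): queue = [36]
dequeue(): queue = []
enqueue(82): queue = [82]
dequeue(): queue = []
enqueue(46): queue = [46]
enqueue(8): queue = [46, 8]
enqueue(34): queue = [46, 8, 34]
enqueue(18): queue = [46, 8, 34, 18]
enqueue(14): queue = [46, 8, 34, 18, 14]
dequeue(): queue = [8, 34, 18, 14]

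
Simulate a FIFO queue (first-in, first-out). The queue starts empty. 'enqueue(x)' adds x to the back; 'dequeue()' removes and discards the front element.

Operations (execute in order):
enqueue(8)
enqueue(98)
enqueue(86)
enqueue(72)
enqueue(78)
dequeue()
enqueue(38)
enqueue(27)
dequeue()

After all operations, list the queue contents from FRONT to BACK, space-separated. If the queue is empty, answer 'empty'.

enqueue(8): [8]
enqueue(98): [8, 98]
enqueue(86): [8, 98, 86]
enqueue(72): [8, 98, 86, 72]
enqueue(78): [8, 98, 86, 72, 78]
dequeue(): [98, 86, 72, 78]
enqueue(38): [98, 86, 72, 78, 38]
enqueue(27): [98, 86, 72, 78, 38, 27]
dequeue(): [86, 72, 78, 38, 27]

Answer: 86 72 78 38 27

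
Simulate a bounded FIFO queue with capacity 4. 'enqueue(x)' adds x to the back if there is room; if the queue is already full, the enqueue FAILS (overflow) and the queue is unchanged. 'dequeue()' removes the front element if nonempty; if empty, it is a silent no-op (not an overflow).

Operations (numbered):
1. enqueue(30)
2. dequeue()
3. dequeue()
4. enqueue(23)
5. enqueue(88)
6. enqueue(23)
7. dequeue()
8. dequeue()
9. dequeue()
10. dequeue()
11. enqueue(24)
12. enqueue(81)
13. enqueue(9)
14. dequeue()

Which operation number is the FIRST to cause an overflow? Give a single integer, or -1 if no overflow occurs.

1. enqueue(30): size=1
2. dequeue(): size=0
3. dequeue(): empty, no-op, size=0
4. enqueue(23): size=1
5. enqueue(88): size=2
6. enqueue(23): size=3
7. dequeue(): size=2
8. dequeue(): size=1
9. dequeue(): size=0
10. dequeue(): empty, no-op, size=0
11. enqueue(24): size=1
12. enqueue(81): size=2
13. enqueue(9): size=3
14. dequeue(): size=2

Answer: -1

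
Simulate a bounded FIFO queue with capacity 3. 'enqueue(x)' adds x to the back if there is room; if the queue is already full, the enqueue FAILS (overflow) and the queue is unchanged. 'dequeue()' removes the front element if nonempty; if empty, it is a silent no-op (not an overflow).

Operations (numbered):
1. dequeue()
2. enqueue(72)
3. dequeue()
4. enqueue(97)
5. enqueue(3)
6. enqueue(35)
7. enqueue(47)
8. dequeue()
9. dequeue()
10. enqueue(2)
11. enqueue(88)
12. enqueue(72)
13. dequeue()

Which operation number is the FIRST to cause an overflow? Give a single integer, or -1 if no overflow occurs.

Answer: 7

Derivation:
1. dequeue(): empty, no-op, size=0
2. enqueue(72): size=1
3. dequeue(): size=0
4. enqueue(97): size=1
5. enqueue(3): size=2
6. enqueue(35): size=3
7. enqueue(47): size=3=cap → OVERFLOW (fail)
8. dequeue(): size=2
9. dequeue(): size=1
10. enqueue(2): size=2
11. enqueue(88): size=3
12. enqueue(72): size=3=cap → OVERFLOW (fail)
13. dequeue(): size=2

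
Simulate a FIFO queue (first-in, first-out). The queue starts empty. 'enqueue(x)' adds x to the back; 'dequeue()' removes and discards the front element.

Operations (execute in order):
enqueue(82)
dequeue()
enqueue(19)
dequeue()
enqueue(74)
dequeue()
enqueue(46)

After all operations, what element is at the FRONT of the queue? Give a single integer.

enqueue(82): queue = [82]
dequeue(): queue = []
enqueue(19): queue = [19]
dequeue(): queue = []
enqueue(74): queue = [74]
dequeue(): queue = []
enqueue(46): queue = [46]

Answer: 46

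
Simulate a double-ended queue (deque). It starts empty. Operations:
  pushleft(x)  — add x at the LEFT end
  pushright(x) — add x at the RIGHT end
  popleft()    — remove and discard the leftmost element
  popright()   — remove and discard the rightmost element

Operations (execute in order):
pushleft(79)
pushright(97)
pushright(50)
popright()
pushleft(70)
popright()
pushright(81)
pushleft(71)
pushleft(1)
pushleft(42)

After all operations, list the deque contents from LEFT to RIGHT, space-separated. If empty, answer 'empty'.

Answer: 42 1 71 70 79 81

Derivation:
pushleft(79): [79]
pushright(97): [79, 97]
pushright(50): [79, 97, 50]
popright(): [79, 97]
pushleft(70): [70, 79, 97]
popright(): [70, 79]
pushright(81): [70, 79, 81]
pushleft(71): [71, 70, 79, 81]
pushleft(1): [1, 71, 70, 79, 81]
pushleft(42): [42, 1, 71, 70, 79, 81]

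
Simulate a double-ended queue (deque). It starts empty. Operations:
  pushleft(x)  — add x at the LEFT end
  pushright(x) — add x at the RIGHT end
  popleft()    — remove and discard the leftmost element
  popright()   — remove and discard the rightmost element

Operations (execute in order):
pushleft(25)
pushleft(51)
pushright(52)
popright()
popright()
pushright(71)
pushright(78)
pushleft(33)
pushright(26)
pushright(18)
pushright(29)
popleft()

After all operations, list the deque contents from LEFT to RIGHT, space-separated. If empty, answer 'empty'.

Answer: 51 71 78 26 18 29

Derivation:
pushleft(25): [25]
pushleft(51): [51, 25]
pushright(52): [51, 25, 52]
popright(): [51, 25]
popright(): [51]
pushright(71): [51, 71]
pushright(78): [51, 71, 78]
pushleft(33): [33, 51, 71, 78]
pushright(26): [33, 51, 71, 78, 26]
pushright(18): [33, 51, 71, 78, 26, 18]
pushright(29): [33, 51, 71, 78, 26, 18, 29]
popleft(): [51, 71, 78, 26, 18, 29]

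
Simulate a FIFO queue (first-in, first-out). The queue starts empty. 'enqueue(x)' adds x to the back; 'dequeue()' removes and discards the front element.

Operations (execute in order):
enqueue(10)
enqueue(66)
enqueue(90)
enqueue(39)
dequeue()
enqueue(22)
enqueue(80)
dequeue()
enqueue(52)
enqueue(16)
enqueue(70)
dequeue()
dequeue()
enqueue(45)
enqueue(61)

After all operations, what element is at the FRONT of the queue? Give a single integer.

enqueue(10): queue = [10]
enqueue(66): queue = [10, 66]
enqueue(90): queue = [10, 66, 90]
enqueue(39): queue = [10, 66, 90, 39]
dequeue(): queue = [66, 90, 39]
enqueue(22): queue = [66, 90, 39, 22]
enqueue(80): queue = [66, 90, 39, 22, 80]
dequeue(): queue = [90, 39, 22, 80]
enqueue(52): queue = [90, 39, 22, 80, 52]
enqueue(16): queue = [90, 39, 22, 80, 52, 16]
enqueue(70): queue = [90, 39, 22, 80, 52, 16, 70]
dequeue(): queue = [39, 22, 80, 52, 16, 70]
dequeue(): queue = [22, 80, 52, 16, 70]
enqueue(45): queue = [22, 80, 52, 16, 70, 45]
enqueue(61): queue = [22, 80, 52, 16, 70, 45, 61]

Answer: 22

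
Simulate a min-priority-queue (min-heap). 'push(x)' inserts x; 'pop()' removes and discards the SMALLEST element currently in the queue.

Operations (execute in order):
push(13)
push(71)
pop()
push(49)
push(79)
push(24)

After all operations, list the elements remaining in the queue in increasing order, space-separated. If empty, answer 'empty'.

Answer: 24 49 71 79

Derivation:
push(13): heap contents = [13]
push(71): heap contents = [13, 71]
pop() → 13: heap contents = [71]
push(49): heap contents = [49, 71]
push(79): heap contents = [49, 71, 79]
push(24): heap contents = [24, 49, 71, 79]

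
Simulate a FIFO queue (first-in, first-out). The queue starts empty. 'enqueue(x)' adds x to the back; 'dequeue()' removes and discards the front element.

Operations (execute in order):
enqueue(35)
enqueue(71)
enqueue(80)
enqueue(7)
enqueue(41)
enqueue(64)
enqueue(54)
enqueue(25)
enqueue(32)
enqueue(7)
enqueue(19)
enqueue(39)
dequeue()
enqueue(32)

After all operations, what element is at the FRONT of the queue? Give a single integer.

Answer: 71

Derivation:
enqueue(35): queue = [35]
enqueue(71): queue = [35, 71]
enqueue(80): queue = [35, 71, 80]
enqueue(7): queue = [35, 71, 80, 7]
enqueue(41): queue = [35, 71, 80, 7, 41]
enqueue(64): queue = [35, 71, 80, 7, 41, 64]
enqueue(54): queue = [35, 71, 80, 7, 41, 64, 54]
enqueue(25): queue = [35, 71, 80, 7, 41, 64, 54, 25]
enqueue(32): queue = [35, 71, 80, 7, 41, 64, 54, 25, 32]
enqueue(7): queue = [35, 71, 80, 7, 41, 64, 54, 25, 32, 7]
enqueue(19): queue = [35, 71, 80, 7, 41, 64, 54, 25, 32, 7, 19]
enqueue(39): queue = [35, 71, 80, 7, 41, 64, 54, 25, 32, 7, 19, 39]
dequeue(): queue = [71, 80, 7, 41, 64, 54, 25, 32, 7, 19, 39]
enqueue(32): queue = [71, 80, 7, 41, 64, 54, 25, 32, 7, 19, 39, 32]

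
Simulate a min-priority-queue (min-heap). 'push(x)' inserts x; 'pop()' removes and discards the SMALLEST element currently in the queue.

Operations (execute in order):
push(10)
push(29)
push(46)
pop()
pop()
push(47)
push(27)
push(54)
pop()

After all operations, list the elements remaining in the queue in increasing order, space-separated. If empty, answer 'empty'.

push(10): heap contents = [10]
push(29): heap contents = [10, 29]
push(46): heap contents = [10, 29, 46]
pop() → 10: heap contents = [29, 46]
pop() → 29: heap contents = [46]
push(47): heap contents = [46, 47]
push(27): heap contents = [27, 46, 47]
push(54): heap contents = [27, 46, 47, 54]
pop() → 27: heap contents = [46, 47, 54]

Answer: 46 47 54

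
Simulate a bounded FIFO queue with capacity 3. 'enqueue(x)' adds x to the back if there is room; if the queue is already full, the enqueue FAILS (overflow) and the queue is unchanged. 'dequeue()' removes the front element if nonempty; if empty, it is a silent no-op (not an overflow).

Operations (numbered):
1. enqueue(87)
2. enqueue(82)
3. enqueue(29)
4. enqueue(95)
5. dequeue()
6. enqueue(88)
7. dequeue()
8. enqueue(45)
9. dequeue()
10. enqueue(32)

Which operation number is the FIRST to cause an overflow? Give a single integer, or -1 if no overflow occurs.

1. enqueue(87): size=1
2. enqueue(82): size=2
3. enqueue(29): size=3
4. enqueue(95): size=3=cap → OVERFLOW (fail)
5. dequeue(): size=2
6. enqueue(88): size=3
7. dequeue(): size=2
8. enqueue(45): size=3
9. dequeue(): size=2
10. enqueue(32): size=3

Answer: 4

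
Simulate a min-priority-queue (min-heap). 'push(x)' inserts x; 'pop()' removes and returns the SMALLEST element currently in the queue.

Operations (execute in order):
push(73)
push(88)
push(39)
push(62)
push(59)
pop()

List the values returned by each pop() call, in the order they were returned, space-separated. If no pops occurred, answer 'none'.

Answer: 39

Derivation:
push(73): heap contents = [73]
push(88): heap contents = [73, 88]
push(39): heap contents = [39, 73, 88]
push(62): heap contents = [39, 62, 73, 88]
push(59): heap contents = [39, 59, 62, 73, 88]
pop() → 39: heap contents = [59, 62, 73, 88]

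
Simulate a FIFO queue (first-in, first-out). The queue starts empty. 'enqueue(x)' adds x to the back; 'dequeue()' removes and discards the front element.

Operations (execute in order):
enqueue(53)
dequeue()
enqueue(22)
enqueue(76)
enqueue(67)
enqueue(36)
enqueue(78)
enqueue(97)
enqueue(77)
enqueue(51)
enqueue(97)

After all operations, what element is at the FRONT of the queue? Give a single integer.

enqueue(53): queue = [53]
dequeue(): queue = []
enqueue(22): queue = [22]
enqueue(76): queue = [22, 76]
enqueue(67): queue = [22, 76, 67]
enqueue(36): queue = [22, 76, 67, 36]
enqueue(78): queue = [22, 76, 67, 36, 78]
enqueue(97): queue = [22, 76, 67, 36, 78, 97]
enqueue(77): queue = [22, 76, 67, 36, 78, 97, 77]
enqueue(51): queue = [22, 76, 67, 36, 78, 97, 77, 51]
enqueue(97): queue = [22, 76, 67, 36, 78, 97, 77, 51, 97]

Answer: 22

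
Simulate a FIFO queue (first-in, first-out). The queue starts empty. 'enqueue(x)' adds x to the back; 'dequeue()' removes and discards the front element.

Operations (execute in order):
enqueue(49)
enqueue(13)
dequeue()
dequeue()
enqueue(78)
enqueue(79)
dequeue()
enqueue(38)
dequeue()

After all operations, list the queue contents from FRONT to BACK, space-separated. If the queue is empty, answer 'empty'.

enqueue(49): [49]
enqueue(13): [49, 13]
dequeue(): [13]
dequeue(): []
enqueue(78): [78]
enqueue(79): [78, 79]
dequeue(): [79]
enqueue(38): [79, 38]
dequeue(): [38]

Answer: 38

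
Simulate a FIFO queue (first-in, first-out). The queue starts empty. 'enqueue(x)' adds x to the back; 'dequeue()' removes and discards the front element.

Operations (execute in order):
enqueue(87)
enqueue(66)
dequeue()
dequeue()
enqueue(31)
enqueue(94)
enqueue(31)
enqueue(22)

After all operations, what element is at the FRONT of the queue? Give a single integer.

enqueue(87): queue = [87]
enqueue(66): queue = [87, 66]
dequeue(): queue = [66]
dequeue(): queue = []
enqueue(31): queue = [31]
enqueue(94): queue = [31, 94]
enqueue(31): queue = [31, 94, 31]
enqueue(22): queue = [31, 94, 31, 22]

Answer: 31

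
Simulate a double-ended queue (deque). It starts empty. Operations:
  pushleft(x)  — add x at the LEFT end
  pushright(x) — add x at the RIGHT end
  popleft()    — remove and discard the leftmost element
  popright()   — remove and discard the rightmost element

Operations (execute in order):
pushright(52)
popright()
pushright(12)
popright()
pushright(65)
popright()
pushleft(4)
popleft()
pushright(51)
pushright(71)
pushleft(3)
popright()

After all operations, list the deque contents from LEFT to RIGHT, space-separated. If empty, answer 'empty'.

pushright(52): [52]
popright(): []
pushright(12): [12]
popright(): []
pushright(65): [65]
popright(): []
pushleft(4): [4]
popleft(): []
pushright(51): [51]
pushright(71): [51, 71]
pushleft(3): [3, 51, 71]
popright(): [3, 51]

Answer: 3 51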